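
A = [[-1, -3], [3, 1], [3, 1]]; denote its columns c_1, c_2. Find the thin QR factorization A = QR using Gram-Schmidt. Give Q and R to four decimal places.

c_1 = (-1, 3, 3); ‖c_1‖ = 4.3589, so q_1 = (-0.2294, 0.6882, 0.6882).
q_1·c_2 = (-0.2294)·(-3) + 0.6882·1 + 0.6882·1 = 2.0647.
u_2 = c_2 − 2.0647·q_1 = (-2.5263, -0.4211, -0.4211).
‖u_2‖ = 2.5955, so q_2 = (-0.9733, -0.1622, -0.1622).

Q = [[-0.2294, -0.9733], [0.6882, -0.1622], [0.6882, -0.1622]], R = [[4.3589, 2.0647], [0.0000, 2.5955]]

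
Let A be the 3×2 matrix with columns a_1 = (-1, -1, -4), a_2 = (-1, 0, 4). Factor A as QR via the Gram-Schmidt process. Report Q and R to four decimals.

a_1 = (-1, -1, -4); ‖a_1‖ = 4.2426, so q_1 = (-0.2357, -0.2357, -0.9428).
q_1·a_2 = (-0.2357)·(-1) + (-0.2357)·0 + (-0.9428)·4 = -3.5355.
u_2 = a_2 + 3.5355·q_1 = (-1.8333, -0.8333, 0.6667).
‖u_2‖ = 2.1213, so q_2 = (-0.8642, -0.3928, 0.3143).

Q = [[-0.2357, -0.8642], [-0.2357, -0.3928], [-0.9428, 0.3143]], R = [[4.2426, -3.5355], [0.0000, 2.1213]]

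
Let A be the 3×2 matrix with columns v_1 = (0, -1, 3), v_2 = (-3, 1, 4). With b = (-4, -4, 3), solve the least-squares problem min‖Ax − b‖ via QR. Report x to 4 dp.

e_1 = v_1/‖v_1‖ = (0, -1, 3)/3.1623 = (0.0000, -0.3162, 0.9487).
r_{12} = e_1·v_2 = 3.4785.
u_2 = v_2 − 3.4785·e_1 = (-3.0000, 2.1000, 0.7000).
‖u_2‖ = 3.7283, so e_2 = (-0.8047, 0.5633, 0.1878).
Qᵀb = (4.1110, 1.5289).
Back-substitute: x_2 = 1.5289/3.7283 = 0.4101.
x_1 = (4.1110 − 3.4785·0.4101)/3.1623 = 0.8489.

x = (0.8489, 0.4101)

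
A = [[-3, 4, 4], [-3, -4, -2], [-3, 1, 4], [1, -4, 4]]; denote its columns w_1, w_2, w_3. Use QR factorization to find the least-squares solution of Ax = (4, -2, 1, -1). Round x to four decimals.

x = (-0.1098, 0.5185, 0.2354)

w_1 = (-3, -3, -3, 1); ‖w_1‖ = 5.2915, so e_1 = (-0.5669, -0.5669, -0.5669, 0.1890).
e_1·w_2 = (-0.5669)·4 + (-0.5669)·(-4) + (-0.5669)·1 + 0.1890·(-4) = -1.3229.
u_2 = w_2 + 1.3229·e_1 = (3.2500, -4.7500, 0.2500, -3.7500).
‖u_2‖ = 6.8739, so e_2 = (0.4728, -0.6910, 0.0364, -0.5455).
e_1·w_3 = (-0.5669)·4 + (-0.5669)·(-2) + (-0.5669)·4 + 0.1890·4 = -2.6458; e_2·w_3 = 0.4728·4 + (-0.6910)·(-2) + 0.0364·4 + (-0.5455)·4 = 1.2366.
u_3 = w_3 + 2.6458·e_1 − 1.2366·e_2 = (1.9153, -2.6455, 2.4550, 5.1746).
‖u_3‖ = 6.5932, so e_3 = (0.2905, -0.4012, 0.3724, 0.7848).
Qᵀb = (-1.8898, 3.8552, 1.5520).
Back-substitute: x_3 = 1.5520/6.5932 = 0.2354.
x_2 = (3.8552 − 1.2366·0.2354)/6.8739 = 0.5185.
x_1 = (-1.8898 + 1.3229·0.5185 + 2.6458·0.2354)/5.2915 = -0.1098.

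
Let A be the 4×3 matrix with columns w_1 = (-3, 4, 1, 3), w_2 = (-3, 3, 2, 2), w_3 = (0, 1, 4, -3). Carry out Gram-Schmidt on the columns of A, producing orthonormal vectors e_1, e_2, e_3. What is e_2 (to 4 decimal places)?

e_1 = w_1/‖w_1‖ = (-3, 4, 1, 3)/5.9161 = (-0.5071, 0.6761, 0.1690, 0.5071).
r_{12} = e_1·w_2 = 4.9019.
u_2 = w_2 − 4.9019·e_1 = (-0.5143, -0.3143, 1.1714, -0.4857).
‖u_2‖ = 1.4041, so e_2 = (-0.3663, -0.2238, 0.8343, -0.3459).

e_2 = (-0.3663, -0.2238, 0.8343, -0.3459)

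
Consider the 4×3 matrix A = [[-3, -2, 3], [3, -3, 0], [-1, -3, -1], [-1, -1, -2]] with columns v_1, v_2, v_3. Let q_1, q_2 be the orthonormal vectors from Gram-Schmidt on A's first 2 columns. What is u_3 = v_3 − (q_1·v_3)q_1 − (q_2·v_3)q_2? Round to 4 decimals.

u_3 = (2.0436, 0.8039, -1.3900, -2.3290)

q_1 = v_1/‖v_1‖ = (-3, 3, -1, -1)/4.4721 = (-0.6708, 0.6708, -0.2236, -0.2236).
r_{12} = q_1·v_2 = 0.2236.
u_2 = v_2 − 0.2236·q_1 = (-1.8500, -3.1500, -2.9500, -0.9500).
‖u_2‖ = 4.7906, so q_2 = (-0.3862, -0.6575, -0.6158, -0.1983).
r_{13} = q_1·v_3 = -1.3416; r_{23} = q_2·v_3 = -0.1461.
u_3 = v_3 + 1.3416·q_1 + 0.1461·q_2 = (2.0436, 0.8039, -1.3900, -2.3290).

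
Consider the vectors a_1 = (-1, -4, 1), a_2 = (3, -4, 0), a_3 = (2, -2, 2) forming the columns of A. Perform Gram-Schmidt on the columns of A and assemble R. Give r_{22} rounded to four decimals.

a_1 = (-1, -4, 1); ‖a_1‖ = 4.2426, so e_1 = (-0.2357, -0.9428, 0.2357).
e_1·a_2 = (-0.2357)·3 + (-0.9428)·(-4) + 0.2357·0 = 3.0641.
u_2 = a_2 − 3.0641·e_1 = (3.7222, -1.1111, -0.7222).
r_{22} = ‖u_2‖ = 3.9511.

r_{22} = 3.9511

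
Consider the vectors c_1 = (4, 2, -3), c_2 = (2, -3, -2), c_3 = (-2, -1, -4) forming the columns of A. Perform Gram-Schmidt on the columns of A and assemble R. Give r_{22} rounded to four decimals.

q_1 = c_1/‖c_1‖ = (4, 2, -3)/5.3852 = (0.7428, 0.3714, -0.5571).
r_{12} = q_1·c_2 = 1.4856.
u_2 = c_2 − 1.4856·q_1 = (0.8966, -3.5517, -1.1724).
r_{22} = ‖u_2‖ = 3.8462.

r_{22} = 3.8462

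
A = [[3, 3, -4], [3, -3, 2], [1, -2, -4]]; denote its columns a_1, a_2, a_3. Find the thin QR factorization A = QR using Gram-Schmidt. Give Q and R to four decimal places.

a_1 = (3, 3, 1); ‖a_1‖ = 4.3589, so e_1 = (0.6882, 0.6882, 0.2294).
e_1·a_2 = 0.6882·3 + 0.6882·(-3) + 0.2294·(-2) = -0.4588.
u_2 = a_2 + 0.4588·e_1 = (3.3158, -2.6842, -1.8947).
‖u_2‖ = 4.6679, so e_2 = (0.7103, -0.5750, -0.4059).
e_1·a_3 = 0.6882·(-4) + 0.6882·2 + 0.2294·(-4) = -2.2942; e_2·a_3 = 0.7103·(-4) + (-0.5750)·2 + (-0.4059)·(-4) = -2.3678.
u_3 = a_3 + 2.2942·e_1 + 2.3678·e_2 = (-0.7391, 2.2174, -4.4348).
‖u_3‖ = 5.0130, so e_3 = (-0.1474, 0.4423, -0.8847).

Q = [[0.6882, 0.7103, -0.1474], [0.6882, -0.5750, 0.4423], [0.2294, -0.4059, -0.8847]], R = [[4.3589, -0.4588, -2.2942], [0.0000, 4.6679, -2.3678], [0.0000, 0.0000, 5.0130]]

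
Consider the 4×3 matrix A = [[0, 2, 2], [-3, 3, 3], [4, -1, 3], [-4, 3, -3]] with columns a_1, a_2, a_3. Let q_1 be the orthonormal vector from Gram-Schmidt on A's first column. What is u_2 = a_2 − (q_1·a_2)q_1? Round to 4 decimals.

a_1 = (0, -3, 4, -4); ‖a_1‖ = 6.4031, so q_1 = (0.0000, -0.4685, 0.6247, -0.6247).
q_1·a_2 = 0.0000·2 + (-0.4685)·3 + 0.6247·(-1) + (-0.6247)·3 = -3.9043.
u_2 = a_2 + 3.9043·q_1 = (2.0000, 1.1707, 1.4390, 0.5610).

u_2 = (2.0000, 1.1707, 1.4390, 0.5610)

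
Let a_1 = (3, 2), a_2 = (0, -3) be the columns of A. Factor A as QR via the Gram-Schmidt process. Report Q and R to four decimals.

Q = [[0.8321, 0.5547], [0.5547, -0.8321]], R = [[3.6056, -1.6641], [0.0000, 2.4962]]

a_1 = (3, 2); ‖a_1‖ = 3.6056, so e_1 = (0.8321, 0.5547).
e_1·a_2 = 0.8321·0 + 0.5547·(-3) = -1.6641.
u_2 = a_2 + 1.6641·e_1 = (1.3846, -2.0769).
‖u_2‖ = 2.4962, so e_2 = (0.5547, -0.8321).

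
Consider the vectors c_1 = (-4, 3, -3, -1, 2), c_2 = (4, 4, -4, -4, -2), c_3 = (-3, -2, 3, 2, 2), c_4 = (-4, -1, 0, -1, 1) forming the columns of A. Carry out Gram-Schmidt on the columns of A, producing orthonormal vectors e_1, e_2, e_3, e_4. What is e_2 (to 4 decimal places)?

e_1 = c_1/‖c_1‖ = (-4, 3, -3, -1, 2)/6.2450 = (-0.6405, 0.4804, -0.4804, -0.1601, 0.3203).
r_{12} = e_1·c_2 = 1.2810.
u_2 = c_2 − 1.2810·e_1 = (4.8205, 3.3846, -3.3846, -3.7949, -2.4103).
‖u_2‖ = 8.1461, so e_2 = (0.5918, 0.4155, -0.4155, -0.4659, -0.2959).

e_2 = (0.5918, 0.4155, -0.4155, -0.4659, -0.2959)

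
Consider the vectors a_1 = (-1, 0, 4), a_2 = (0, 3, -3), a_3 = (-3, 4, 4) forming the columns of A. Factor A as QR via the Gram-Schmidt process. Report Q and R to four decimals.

Q = [[-0.2425, -0.2287, -0.9428], [0.0000, 0.9718, -0.2357], [0.9701, -0.0572, -0.2357]], R = [[4.1231, -2.9104, 4.6082], [0.0000, 3.0870, 4.3446], [0.0000, 0.0000, 0.9428]]

a_1 = (-1, 0, 4); ‖a_1‖ = 4.1231, so e_1 = (-0.2425, 0.0000, 0.9701).
e_1·a_2 = (-0.2425)·0 + 0.0000·3 + 0.9701·(-3) = -2.9104.
u_2 = a_2 + 2.9104·e_1 = (-0.7059, 3.0000, -0.1765).
‖u_2‖ = 3.0870, so e_2 = (-0.2287, 0.9718, -0.0572).
e_1·a_3 = (-0.2425)·(-3) + 0.0000·4 + 0.9701·4 = 4.6082; e_2·a_3 = (-0.2287)·(-3) + 0.9718·4 + (-0.0572)·4 = 4.3446.
u_3 = a_3 − 4.6082·e_1 − 4.3446·e_2 = (-0.8889, -0.2222, -0.2222).
‖u_3‖ = 0.9428, so e_3 = (-0.9428, -0.2357, -0.2357).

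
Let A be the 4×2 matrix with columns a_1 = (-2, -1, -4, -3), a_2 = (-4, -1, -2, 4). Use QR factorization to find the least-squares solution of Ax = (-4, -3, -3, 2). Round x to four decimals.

a_1 = (-2, -1, -4, -3); ‖a_1‖ = 5.4772, so q_1 = (-0.3651, -0.1826, -0.7303, -0.5477).
q_1·a_2 = (-0.3651)·(-4) + (-0.1826)·(-1) + (-0.7303)·(-2) + (-0.5477)·4 = 0.9129.
u_2 = a_2 − 0.9129·q_1 = (-3.6667, -0.8333, -1.3333, 4.5000).
‖u_2‖ = 6.0139, so q_2 = (-0.6097, -0.1386, -0.2217, 0.7483).
Qᵀb = (3.1038, 5.0162).
Back-substitute: x_2 = 5.0162/6.0139 = 0.8341.
x_1 = (3.1038 − 0.9129·0.8341)/5.4772 = 0.4276.

x = (0.4276, 0.8341)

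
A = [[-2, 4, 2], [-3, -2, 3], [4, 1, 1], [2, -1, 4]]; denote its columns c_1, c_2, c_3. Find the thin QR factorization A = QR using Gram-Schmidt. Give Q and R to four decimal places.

Q = [[-0.3482, 0.8528, 0.3878], [-0.5222, -0.4264, 0.5152], [0.6963, 0.2132, 0.2133], [0.3482, -0.2132, 0.7340]], R = [[5.7446, 0.0000, -0.1741], [0.0000, 4.6904, -0.2132], [0.0000, 0.0000, 5.4703]]

c_1 = (-2, -3, 4, 2); ‖c_1‖ = 5.7446, so q_1 = (-0.3482, -0.5222, 0.6963, 0.3482).
q_1·c_2 = (-0.3482)·4 + (-0.5222)·(-2) + 0.6963·1 + 0.3482·(-1) = 0.0000.
u_2 = c_2 + 0.0000·q_1 = (4.0000, -2.0000, 1.0000, -1.0000).
‖u_2‖ = 4.6904, so q_2 = (0.8528, -0.4264, 0.2132, -0.2132).
q_1·c_3 = (-0.3482)·2 + (-0.5222)·3 + 0.6963·1 + 0.3482·4 = -0.1741; q_2·c_3 = 0.8528·2 + (-0.4264)·3 + 0.2132·1 + (-0.2132)·4 = -0.2132.
u_3 = c_3 + 0.1741·q_1 + 0.2132·q_2 = (2.1212, 2.8182, 1.1667, 4.0152).
‖u_3‖ = 5.4703, so q_3 = (0.3878, 0.5152, 0.2133, 0.7340).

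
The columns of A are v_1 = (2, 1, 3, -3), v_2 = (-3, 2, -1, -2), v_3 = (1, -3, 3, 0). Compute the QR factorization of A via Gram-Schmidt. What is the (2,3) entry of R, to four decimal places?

v_1 = (2, 1, 3, -3); ‖v_1‖ = 4.7958, so e_1 = (0.4170, 0.2085, 0.6255, -0.6255).
e_1·v_2 = 0.4170·(-3) + 0.2085·2 + 0.6255·(-1) + (-0.6255)·(-2) = -0.2085.
u_2 = v_2 + 0.2085·e_1 = (-2.9130, 2.0435, -0.8696, -2.1304).
‖u_2‖ = 4.2375, so e_2 = (-0.6874, 0.4822, -0.2052, -0.5028).
r_{23} = e_2·v_3 = -2.7498.

r_{23} = -2.7498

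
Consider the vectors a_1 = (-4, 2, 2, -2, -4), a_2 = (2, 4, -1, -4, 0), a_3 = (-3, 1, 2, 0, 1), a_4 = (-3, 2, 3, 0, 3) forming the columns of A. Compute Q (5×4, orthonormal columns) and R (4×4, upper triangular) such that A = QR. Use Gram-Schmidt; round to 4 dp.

Q = [[-0.6030, 0.4232, -0.4237, 0.5212], [0.3015, 0.6196, 0.3141, 0.1943], [0.3015, -0.2116, 0.3734, 0.7698], [-0.3015, -0.6196, 0.0089, 0.2625], [-0.6030, 0.0907, 0.7630, -0.1704]], R = [[6.6332, 0.9045, 2.1106, 1.5076], [0.0000, 6.0151, -0.9824, -0.3929], [0.0000, 0.0000, 3.0952, 5.3089], [0.0000, 0.0000, 0.0000, 0.6234]]

q_1 = a_1/‖a_1‖ = (-4, 2, 2, -2, -4)/6.6332 = (-0.6030, 0.3015, 0.3015, -0.3015, -0.6030).
r_{12} = q_1·a_2 = 0.9045.
u_2 = a_2 − 0.9045·q_1 = (2.5455, 3.7273, -1.2727, -3.7273, 0.5455).
‖u_2‖ = 6.0151, so q_2 = (0.4232, 0.6196, -0.2116, -0.6196, 0.0907).
r_{13} = q_1·a_3 = 2.1106; r_{23} = q_2·a_3 = -0.9824.
u_3 = a_3 − 2.1106·q_1 + 0.9824·q_2 = (-1.3116, 0.9724, 1.1558, 0.0276, 2.3618).
‖u_3‖ = 3.0952, so q_3 = (-0.4237, 0.3141, 0.3734, 0.0089, 0.7630).
r_{14} = q_1·a_4 = 1.5076; r_{24} = q_2·a_4 = -0.3929; r_{34} = q_3·a_4 = 5.3089.
u_4 = a_4 − 1.5076·q_1 + 0.3929·q_2 − 5.3089·q_3 = (0.3249, 0.1212, 0.4799, 0.1637, -0.1062).
‖u_4‖ = 0.6234, so q_4 = (0.5212, 0.1943, 0.7698, 0.2625, -0.1704).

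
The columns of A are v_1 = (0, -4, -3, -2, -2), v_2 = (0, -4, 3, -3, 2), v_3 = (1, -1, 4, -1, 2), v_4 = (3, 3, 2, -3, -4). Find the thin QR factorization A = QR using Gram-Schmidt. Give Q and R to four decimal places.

Q = [[0.0000, 0.0000, 0.8611, -0.0770], [-0.6963, -0.4879, -0.0918, 0.4652], [-0.5222, 0.6404, 0.2819, 0.1700], [-0.3482, -0.4117, 0.1468, -0.7444], [-0.3482, 0.4269, -0.3861, -0.4411]], R = [[5.7446, 1.5667, -1.7408, -0.6963], [0.0000, 5.9620, 4.3152, -0.6557], [0.0000, 0.0000, 1.1613, 3.9758], [0.0000, 0.0000, 0.0000, 5.5026]]

v_1 = (0, -4, -3, -2, -2); ‖v_1‖ = 5.7446, so e_1 = (0.0000, -0.6963, -0.5222, -0.3482, -0.3482).
e_1·v_2 = 0.0000·0 + (-0.6963)·(-4) + (-0.5222)·3 + (-0.3482)·(-3) + (-0.3482)·2 = 1.5667.
u_2 = v_2 − 1.5667·e_1 = (0.0000, -2.9091, 3.8182, -2.4545, 2.5455).
‖u_2‖ = 5.9620, so e_2 = (0.0000, -0.4879, 0.6404, -0.4117, 0.4269).
e_1·v_3 = 0.0000·1 + (-0.6963)·(-1) + (-0.5222)·4 + (-0.3482)·(-1) + (-0.3482)·2 = -1.7408; e_2·v_3 = 0.0000·1 + (-0.4879)·(-1) + 0.6404·4 + (-0.4117)·(-1) + 0.4269·2 = 4.3152.
u_3 = v_3 + 1.7408·e_1 − 4.3152·e_2 = (1.0000, -0.1066, 0.3274, 0.1705, -0.4484).
‖u_3‖ = 1.1613, so e_3 = (0.8611, -0.0918, 0.2819, 0.1468, -0.3861).
e_1·v_4 = 0.0000·3 + (-0.6963)·3 + (-0.5222)·2 + (-0.3482)·(-3) + (-0.3482)·(-4) = -0.6963; e_2·v_4 = 0.0000·3 + (-0.4879)·3 + 0.6404·2 + (-0.4117)·(-3) + 0.4269·(-4) = -0.6557; e_3·v_4 = 0.8611·3 + (-0.0918)·3 + 0.2819·2 + 0.1468·(-3) + (-0.3861)·(-4) = 3.9758.
u_4 = v_4 + 0.6963·e_1 + 0.6557·e_2 − 3.9758·e_3 = (-0.4235, 2.5601, 0.9355, -4.0961, -2.4273).
‖u_4‖ = 5.5026, so e_4 = (-0.0770, 0.4652, 0.1700, -0.7444, -0.4411).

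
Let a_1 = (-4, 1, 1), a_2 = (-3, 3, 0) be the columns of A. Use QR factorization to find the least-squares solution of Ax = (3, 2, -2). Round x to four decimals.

e_1 = a_1/‖a_1‖ = (-4, 1, 1)/4.2426 = (-0.9428, 0.2357, 0.2357).
r_{12} = e_1·a_2 = 3.5355.
u_2 = a_2 − 3.5355·e_1 = (0.3333, 2.1667, -0.8333).
‖u_2‖ = 2.3452, so e_2 = (0.1421, 0.9239, -0.3553).
Qᵀb = (-2.8284, 2.9848).
Back-substitute: x_2 = 2.9848/2.3452 = 1.2727.
x_1 = (-2.8284 − 3.5355·1.2727)/4.2426 = -1.7273.

x = (-1.7273, 1.2727)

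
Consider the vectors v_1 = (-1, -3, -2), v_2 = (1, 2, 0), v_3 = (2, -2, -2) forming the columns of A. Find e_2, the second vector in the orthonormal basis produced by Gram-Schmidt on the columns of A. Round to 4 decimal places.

e_2 = (0.4082, 0.4082, -0.8165)

e_1 = v_1/‖v_1‖ = (-1, -3, -2)/3.7417 = (-0.2673, -0.8018, -0.5345).
r_{12} = e_1·v_2 = -1.8708.
u_2 = v_2 + 1.8708·e_1 = (0.5000, 0.5000, -1.0000).
‖u_2‖ = 1.2247, so e_2 = (0.4082, 0.4082, -0.8165).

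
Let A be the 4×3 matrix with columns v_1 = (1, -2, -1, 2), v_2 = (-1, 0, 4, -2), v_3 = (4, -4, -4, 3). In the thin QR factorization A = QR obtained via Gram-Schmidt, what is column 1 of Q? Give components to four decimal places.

q_1 = (0.3162, -0.6325, -0.3162, 0.6325)

v_1 = (1, -2, -1, 2); ‖v_1‖ = 3.1623, so q_1 = (0.3162, -0.6325, -0.3162, 0.6325).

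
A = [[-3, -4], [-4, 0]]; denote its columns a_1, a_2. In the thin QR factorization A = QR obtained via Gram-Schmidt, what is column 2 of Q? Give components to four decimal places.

a_1 = (-3, -4); ‖a_1‖ = 5.0000, so q_1 = (-0.6000, -0.8000).
q_1·a_2 = (-0.6000)·(-4) + (-0.8000)·0 = 2.4000.
u_2 = a_2 − 2.4000·q_1 = (-2.5600, 1.9200).
‖u_2‖ = 3.2000, so q_2 = (-0.8000, 0.6000).

q_2 = (-0.8000, 0.6000)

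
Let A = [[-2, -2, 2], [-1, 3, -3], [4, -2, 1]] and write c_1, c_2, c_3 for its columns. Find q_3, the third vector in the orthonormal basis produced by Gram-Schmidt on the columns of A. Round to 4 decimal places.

q_3 = (-0.5698, -0.6838, -0.4558)

q_1 = c_1/‖c_1‖ = (-2, -1, 4)/4.5826 = (-0.4364, -0.2182, 0.8729).
r_{12} = q_1·c_2 = -1.5275.
u_2 = c_2 + 1.5275·q_1 = (-2.6667, 2.6667, -0.6667).
‖u_2‖ = 3.8297, so q_2 = (-0.6963, 0.6963, -0.1741).
r_{13} = q_1·c_3 = 0.6547; r_{23} = q_2·c_3 = -3.6556.
u_3 = c_3 − 0.6547·q_1 + 3.6556·q_2 = (-0.2597, -0.3117, -0.2078).
‖u_3‖ = 0.4558, so q_3 = (-0.5698, -0.6838, -0.4558).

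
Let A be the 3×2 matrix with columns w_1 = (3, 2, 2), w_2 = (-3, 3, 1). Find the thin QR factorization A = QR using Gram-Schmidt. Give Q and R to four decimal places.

w_1 = (3, 2, 2); ‖w_1‖ = 4.1231, so q_1 = (0.7276, 0.4851, 0.4851).
q_1·w_2 = 0.7276·(-3) + 0.4851·3 + 0.4851·1 = -0.2425.
u_2 = w_2 + 0.2425·q_1 = (-2.8235, 3.1176, 1.1176).
‖u_2‖ = 4.3521, so q_2 = (-0.6488, 0.7163, 0.2568).

Q = [[0.7276, -0.6488], [0.4851, 0.7163], [0.4851, 0.2568]], R = [[4.1231, -0.2425], [0.0000, 4.3521]]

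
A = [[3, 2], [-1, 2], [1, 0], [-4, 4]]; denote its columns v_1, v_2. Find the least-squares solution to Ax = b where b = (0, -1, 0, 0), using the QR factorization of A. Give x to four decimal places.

v_1 = (3, -1, 1, -4); ‖v_1‖ = 5.1962, so q_1 = (0.5774, -0.1925, 0.1925, -0.7698).
q_1·v_2 = 0.5774·2 + (-0.1925)·2 + 0.1925·0 + (-0.7698)·4 = -2.3094.
u_2 = v_2 + 2.3094·q_1 = (3.3333, 1.5556, 0.4444, 2.2222).
‖u_2‖ = 4.3205, so q_2 = (0.7715, 0.3600, 0.1029, 0.5143).
Qᵀb = (0.1925, -0.3600).
Back-substitute: x_2 = -0.3600/4.3205 = -0.0833.
x_1 = (0.1925 + 2.3094·(-0.0833))/5.1962 = 0.0000.

x = (0.0000, -0.0833)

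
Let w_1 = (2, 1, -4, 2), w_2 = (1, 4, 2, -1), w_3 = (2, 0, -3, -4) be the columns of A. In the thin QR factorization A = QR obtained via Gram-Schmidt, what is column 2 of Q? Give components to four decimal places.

w_1 = (2, 1, -4, 2); ‖w_1‖ = 5.0000, so e_1 = (0.4000, 0.2000, -0.8000, 0.4000).
e_1·w_2 = 0.4000·1 + 0.2000·4 + (-0.8000)·2 + 0.4000·(-1) = -0.8000.
u_2 = w_2 + 0.8000·e_1 = (1.3200, 4.1600, 1.3600, -0.6800).
‖u_2‖ = 4.6217, so e_2 = (0.2856, 0.9001, 0.2943, -0.1471).

e_2 = (0.2856, 0.9001, 0.2943, -0.1471)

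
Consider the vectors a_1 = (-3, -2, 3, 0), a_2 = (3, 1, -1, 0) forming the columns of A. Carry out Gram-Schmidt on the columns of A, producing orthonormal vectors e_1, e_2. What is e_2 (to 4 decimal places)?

e_2 = (0.7544, -0.1886, 0.6287, 0.0000)

a_1 = (-3, -2, 3, 0); ‖a_1‖ = 4.6904, so e_1 = (-0.6396, -0.4264, 0.6396, 0.0000).
e_1·a_2 = (-0.6396)·3 + (-0.4264)·1 + 0.6396·(-1) + 0.0000·0 = -2.9848.
u_2 = a_2 + 2.9848·e_1 = (1.0909, -0.2727, 0.9091, 0.0000).
‖u_2‖ = 1.4460, so e_2 = (0.7544, -0.1886, 0.6287, 0.0000).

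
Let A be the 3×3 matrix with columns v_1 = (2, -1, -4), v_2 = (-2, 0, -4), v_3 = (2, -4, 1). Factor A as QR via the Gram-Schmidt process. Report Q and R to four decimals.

Q = [[0.4364, -0.8669, -0.2408], [-0.2182, 0.1576, -0.9631], [-0.8729, -0.4729, 0.1204]], R = [[4.5826, 2.6186, 0.8729], [0.0000, 3.6253, -2.8372], [0.0000, 0.0000, 3.4912]]

v_1 = (2, -1, -4); ‖v_1‖ = 4.5826, so q_1 = (0.4364, -0.2182, -0.8729).
q_1·v_2 = 0.4364·(-2) + (-0.2182)·0 + (-0.8729)·(-4) = 2.6186.
u_2 = v_2 − 2.6186·q_1 = (-3.1429, 0.5714, -1.7143).
‖u_2‖ = 3.6253, so q_2 = (-0.8669, 0.1576, -0.4729).
q_1·v_3 = 0.4364·2 + (-0.2182)·(-4) + (-0.8729)·1 = 0.8729; q_2·v_3 = (-0.8669)·2 + 0.1576·(-4) + (-0.4729)·1 = -2.8372.
u_3 = v_3 − 0.8729·q_1 + 2.8372·q_2 = (-0.8406, -3.3623, 0.4203).
‖u_3‖ = 3.4912, so q_3 = (-0.2408, -0.9631, 0.1204).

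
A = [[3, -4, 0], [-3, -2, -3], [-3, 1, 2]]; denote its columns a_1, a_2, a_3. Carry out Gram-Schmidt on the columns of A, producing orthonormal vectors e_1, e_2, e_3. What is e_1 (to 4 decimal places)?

a_1 = (3, -3, -3); ‖a_1‖ = 5.1962, so e_1 = (0.5774, -0.5774, -0.5774).

e_1 = (0.5774, -0.5774, -0.5774)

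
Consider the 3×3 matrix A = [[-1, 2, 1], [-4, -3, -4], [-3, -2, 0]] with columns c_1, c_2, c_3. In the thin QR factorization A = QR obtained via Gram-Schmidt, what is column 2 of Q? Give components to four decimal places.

q_2 = (0.9778, -0.2013, -0.0575)

c_1 = (-1, -4, -3); ‖c_1‖ = 5.0990, so q_1 = (-0.1961, -0.7845, -0.5883).
q_1·c_2 = (-0.1961)·2 + (-0.7845)·(-3) + (-0.5883)·(-2) = 3.1379.
u_2 = c_2 − 3.1379·q_1 = (2.6154, -0.5385, -0.1538).
‖u_2‖ = 2.6747, so q_2 = (0.9778, -0.2013, -0.0575).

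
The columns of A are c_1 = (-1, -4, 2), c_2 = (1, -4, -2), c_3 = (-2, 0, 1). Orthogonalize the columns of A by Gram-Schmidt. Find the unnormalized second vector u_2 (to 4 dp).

q_1 = c_1/‖c_1‖ = (-1, -4, 2)/4.5826 = (-0.2182, -0.8729, 0.4364).
r_{12} = q_1·c_2 = 2.4004.
u_2 = c_2 − 2.4004·q_1 = (1.5238, -1.9048, -3.0476).

u_2 = (1.5238, -1.9048, -3.0476)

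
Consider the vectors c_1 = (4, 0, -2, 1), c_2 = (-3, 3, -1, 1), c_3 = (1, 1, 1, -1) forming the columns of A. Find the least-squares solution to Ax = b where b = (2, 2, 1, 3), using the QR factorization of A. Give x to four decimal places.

c_1 = (4, 0, -2, 1); ‖c_1‖ = 4.5826, so q_1 = (0.8729, 0.0000, -0.4364, 0.2182).
q_1·c_2 = 0.8729·(-3) + 0.0000·3 + (-0.4364)·(-1) + 0.2182·1 = -1.9640.
u_2 = c_2 + 1.9640·q_1 = (-1.2857, 3.0000, -1.8571, 1.4286).
‖u_2‖ = 4.0178, so q_2 = (-0.3200, 0.7467, -0.4622, 0.3556).
q_1·c_3 = 0.8729·1 + 0.0000·1 + (-0.4364)·1 + 0.2182·(-1) = 0.2182; q_2·c_3 = (-0.3200)·1 + 0.7467·1 + (-0.4622)·1 + 0.3556·(-1) = -0.3911.
u_3 = c_3 − 0.2182·q_1 + 0.3911·q_2 = (0.6844, 1.2920, 0.9145, -0.9086).
‖u_3‖ = 1.9492, so q_3 = (0.3511, 0.6629, 0.4691, -0.4661).
Qᵀb = (1.9640, 1.4578, 1.0987).
Back-substitute: x_3 = 1.0987/1.9492 = 0.5637.
x_2 = (1.4578 + 0.3911·0.5637)/4.0178 = 0.4177.
x_1 = (1.9640 + 1.9640·0.4177 − 0.2182·0.5637)/4.5826 = 0.5807.

x = (0.5807, 0.4177, 0.5637)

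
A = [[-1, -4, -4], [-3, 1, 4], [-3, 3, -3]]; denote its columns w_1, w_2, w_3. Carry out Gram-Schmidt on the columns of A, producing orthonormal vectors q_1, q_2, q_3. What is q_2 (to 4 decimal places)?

q_2 = (-0.9293, -0.0553, 0.3651)

q_1 = w_1/‖w_1‖ = (-1, -3, -3)/4.3589 = (-0.2294, -0.6882, -0.6882).
r_{12} = q_1·w_2 = -1.8353.
u_2 = w_2 + 1.8353·q_1 = (-4.4211, -0.2632, 1.7368).
‖u_2‖ = 4.7573, so q_2 = (-0.9293, -0.0553, 0.3651).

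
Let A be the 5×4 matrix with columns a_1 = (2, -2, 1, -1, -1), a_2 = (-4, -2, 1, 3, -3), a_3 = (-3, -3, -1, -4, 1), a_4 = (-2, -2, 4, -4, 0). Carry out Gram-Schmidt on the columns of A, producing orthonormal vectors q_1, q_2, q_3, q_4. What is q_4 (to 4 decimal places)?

q_4 = (-0.2136, 0.3195, 0.8764, -0.2768, 0.0871)

a_1 = (2, -2, 1, -1, -1); ‖a_1‖ = 3.3166, so q_1 = (0.6030, -0.6030, 0.3015, -0.3015, -0.3015).
q_1·a_2 = 0.6030·(-4) + (-0.6030)·(-2) + 0.3015·1 + (-0.3015)·3 + (-0.3015)·(-3) = -0.9045.
u_2 = a_2 + 0.9045·q_1 = (-3.4545, -2.5455, 1.2727, 2.7273, -3.2727).
‖u_2‖ = 6.1791, so q_2 = (-0.5591, -0.4119, 0.2060, 0.4414, -0.5296).
q_1·a_3 = 0.6030·(-3) + (-0.6030)·(-3) + 0.3015·(-1) + (-0.3015)·(-4) + (-0.3015)·1 = 0.6030; q_2·a_3 = (-0.5591)·(-3) + (-0.4119)·(-3) + 0.2060·(-1) + 0.4414·(-4) + (-0.5296)·1 = 0.4119.
u_3 = a_3 − 0.6030·q_1 − 0.4119·q_2 = (-3.1333, -2.4667, -1.2667, -4.0000, 1.4000).
‖u_3‖ = 5.9554, so q_3 = (-0.5261, -0.4142, -0.2127, -0.6717, 0.2351).
q_1·a_4 = 0.6030·(-2) + (-0.6030)·(-2) + 0.3015·4 + (-0.3015)·(-4) + (-0.3015)·0 = 2.4121; q_2·a_4 = (-0.5591)·(-2) + (-0.4119)·(-2) + 0.2060·4 + 0.4414·(-4) + (-0.5296)·0 = 1.0004; q_3·a_4 = (-0.5261)·(-2) + (-0.4142)·(-2) + (-0.2127)·4 + (-0.6717)·(-4) + 0.2351·0 = 3.7165.
u_4 = a_4 − 2.4121·q_1 − 1.0004·q_2 − 3.7165·q_3 = (-0.9398, 1.4060, 3.8571, -1.2180, 0.3835).
‖u_4‖ = 4.4010, so q_4 = (-0.2136, 0.3195, 0.8764, -0.2768, 0.0871).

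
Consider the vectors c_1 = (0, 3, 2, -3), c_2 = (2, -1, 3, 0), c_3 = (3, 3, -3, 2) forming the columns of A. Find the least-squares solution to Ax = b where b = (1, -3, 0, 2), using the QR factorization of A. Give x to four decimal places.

x = (-0.7558, 0.5017, -0.0405)

c_1 = (0, 3, 2, -3); ‖c_1‖ = 4.6904, so q_1 = (0.0000, 0.6396, 0.4264, -0.6396).
q_1·c_2 = 0.0000·2 + 0.6396·(-1) + 0.4264·3 + (-0.6396)·0 = 0.6396.
u_2 = c_2 − 0.6396·q_1 = (2.0000, -1.4091, 2.7273, 0.4091).
‖u_2‖ = 3.6866, so q_2 = (0.5425, -0.3822, 0.7398, 0.1110).
q_1·c_3 = 0.0000·3 + 0.6396·3 + 0.4264·(-3) + (-0.6396)·2 = -0.6396; q_2·c_3 = 0.5425·3 + (-0.3822)·3 + 0.7398·(-3) + 0.1110·2 = -1.5166.
u_3 = c_3 + 0.6396·q_1 + 1.5166·q_2 = (3.8227, 2.8294, -1.6054, 1.7592).
‖u_3‖ = 5.3189, so q_3 = (0.7187, 0.5320, -0.3018, 0.3307).
Qᵀb = (-3.1980, 1.9111, -0.2157).
Back-substitute: x_3 = -0.2157/5.3189 = -0.0405.
x_2 = (1.9111 + 1.5166·(-0.0405))/3.6866 = 0.5017.
x_1 = (-3.1980 − 0.6396·0.5017 + 0.6396·(-0.0405))/4.6904 = -0.7558.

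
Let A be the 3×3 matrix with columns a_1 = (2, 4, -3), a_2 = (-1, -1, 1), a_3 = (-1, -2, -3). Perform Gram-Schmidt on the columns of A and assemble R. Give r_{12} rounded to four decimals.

q_1 = a_1/‖a_1‖ = (2, 4, -3)/5.3852 = (0.3714, 0.7428, -0.5571).
r_{12} = q_1·a_2 = -1.6713.

r_{12} = -1.6713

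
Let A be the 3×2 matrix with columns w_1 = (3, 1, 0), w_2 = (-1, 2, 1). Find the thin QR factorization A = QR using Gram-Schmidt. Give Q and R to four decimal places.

Q = [[0.9487, -0.2882], [0.3162, 0.8646], [0.0000, 0.4117]], R = [[3.1623, -0.3162], [0.0000, 2.4290]]

w_1 = (3, 1, 0); ‖w_1‖ = 3.1623, so q_1 = (0.9487, 0.3162, 0.0000).
q_1·w_2 = 0.9487·(-1) + 0.3162·2 + 0.0000·1 = -0.3162.
u_2 = w_2 + 0.3162·q_1 = (-0.7000, 2.1000, 1.0000).
‖u_2‖ = 2.4290, so q_2 = (-0.2882, 0.8646, 0.4117).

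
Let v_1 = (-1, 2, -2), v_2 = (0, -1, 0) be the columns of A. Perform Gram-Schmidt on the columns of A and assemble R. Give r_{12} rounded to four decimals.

e_1 = v_1/‖v_1‖ = (-1, 2, -2)/3.0000 = (-0.3333, 0.6667, -0.6667).
r_{12} = e_1·v_2 = -0.6667.

r_{12} = -0.6667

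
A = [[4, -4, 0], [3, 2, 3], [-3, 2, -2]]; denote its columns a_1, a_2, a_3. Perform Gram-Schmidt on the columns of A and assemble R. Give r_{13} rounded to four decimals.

r_{13} = 2.5725

a_1 = (4, 3, -3); ‖a_1‖ = 5.8310, so e_1 = (0.6860, 0.5145, -0.5145).
r_{13} = e_1·a_3 = 2.5725.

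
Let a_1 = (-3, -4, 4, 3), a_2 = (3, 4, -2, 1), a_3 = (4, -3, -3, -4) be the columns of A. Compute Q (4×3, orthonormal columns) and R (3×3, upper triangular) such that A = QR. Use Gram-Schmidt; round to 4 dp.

a_1 = (-3, -4, 4, 3); ‖a_1‖ = 7.0711, so q_1 = (-0.4243, -0.5657, 0.5657, 0.4243).
q_1·a_2 = (-0.4243)·3 + (-0.5657)·4 + 0.5657·(-2) + 0.4243·1 = -4.2426.
u_2 = a_2 + 4.2426·q_1 = (1.2000, 1.6000, 0.4000, 2.8000).
‖u_2‖ = 3.4641, so q_2 = (0.3464, 0.4619, 0.1155, 0.8083).
q_1·a_3 = (-0.4243)·4 + (-0.5657)·(-3) + 0.5657·(-3) + 0.4243·(-4) = -3.3941; q_2·a_3 = 0.3464·4 + 0.4619·(-3) + 0.1155·(-3) + 0.8083·(-4) = -3.5796.
u_3 = a_3 + 3.3941·q_1 + 3.5796·q_2 = (3.8000, -3.2667, -0.6667, 0.3333).
‖u_3‖ = 5.0662, so q_3 = (0.7501, -0.6448, -0.1316, 0.0658).

Q = [[-0.4243, 0.3464, 0.7501], [-0.5657, 0.4619, -0.6448], [0.5657, 0.1155, -0.1316], [0.4243, 0.8083, 0.0658]], R = [[7.0711, -4.2426, -3.3941], [0.0000, 3.4641, -3.5796], [0.0000, 0.0000, 5.0662]]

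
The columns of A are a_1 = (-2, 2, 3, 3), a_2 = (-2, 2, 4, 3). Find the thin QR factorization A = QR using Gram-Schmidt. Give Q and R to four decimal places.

a_1 = (-2, 2, 3, 3); ‖a_1‖ = 5.0990, so e_1 = (-0.3922, 0.3922, 0.5883, 0.5883).
e_1·a_2 = (-0.3922)·(-2) + 0.3922·2 + 0.5883·4 + 0.5883·3 = 5.6874.
u_2 = a_2 − 5.6874·e_1 = (0.2308, -0.2308, 0.6538, -0.3462).
‖u_2‖ = 0.8086, so e_2 = (0.2854, -0.2854, 0.8086, -0.4281).

Q = [[-0.3922, 0.2854], [0.3922, -0.2854], [0.5883, 0.8086], [0.5883, -0.4281]], R = [[5.0990, 5.6874], [0.0000, 0.8086]]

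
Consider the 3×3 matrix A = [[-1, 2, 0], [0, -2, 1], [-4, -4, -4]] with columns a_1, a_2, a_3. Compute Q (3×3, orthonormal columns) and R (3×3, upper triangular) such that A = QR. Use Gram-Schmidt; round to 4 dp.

Q = [[-0.2425, 0.7996, 0.5494], [0.0000, -0.5664, 0.8242], [-0.9701, -0.1999, -0.1374]], R = [[4.1231, 3.3955, 3.8806], [0.0000, 3.5314, 0.2332], [0.0000, 0.0000, 1.3736]]

a_1 = (-1, 0, -4); ‖a_1‖ = 4.1231, so q_1 = (-0.2425, 0.0000, -0.9701).
q_1·a_2 = (-0.2425)·2 + 0.0000·(-2) + (-0.9701)·(-4) = 3.3955.
u_2 = a_2 − 3.3955·q_1 = (2.8235, -2.0000, -0.7059).
‖u_2‖ = 3.5314, so q_2 = (0.7996, -0.5664, -0.1999).
q_1·a_3 = (-0.2425)·0 + 0.0000·1 + (-0.9701)·(-4) = 3.8806; q_2·a_3 = 0.7996·0 + (-0.5664)·1 + (-0.1999)·(-4) = 0.2332.
u_3 = a_3 − 3.8806·q_1 − 0.2332·q_2 = (0.7547, 1.1321, -0.1887).
‖u_3‖ = 1.3736, so q_3 = (0.5494, 0.8242, -0.1374).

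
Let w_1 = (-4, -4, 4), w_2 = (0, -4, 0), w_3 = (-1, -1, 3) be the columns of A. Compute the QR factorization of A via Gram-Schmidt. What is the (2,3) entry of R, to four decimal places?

w_1 = (-4, -4, 4); ‖w_1‖ = 6.9282, so q_1 = (-0.5774, -0.5774, 0.5774).
q_1·w_2 = (-0.5774)·0 + (-0.5774)·(-4) + 0.5774·0 = 2.3094.
u_2 = w_2 − 2.3094·q_1 = (1.3333, -2.6667, -1.3333).
‖u_2‖ = 3.2660, so q_2 = (0.4082, -0.8165, -0.4082).
r_{23} = q_2·w_3 = -0.8165.

r_{23} = -0.8165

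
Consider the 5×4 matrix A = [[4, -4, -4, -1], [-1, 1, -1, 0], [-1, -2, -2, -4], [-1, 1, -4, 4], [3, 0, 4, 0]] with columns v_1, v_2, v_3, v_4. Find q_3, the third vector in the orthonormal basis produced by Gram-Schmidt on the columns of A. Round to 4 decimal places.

v_1 = (4, -1, -1, -1, 3); ‖v_1‖ = 5.2915, so q_1 = (0.7559, -0.1890, -0.1890, -0.1890, 0.5669).
q_1·v_2 = 0.7559·(-4) + (-0.1890)·1 + (-0.1890)·(-2) + (-0.1890)·1 + 0.5669·0 = -3.0237.
u_2 = v_2 + 3.0237·q_1 = (-1.7143, 0.4286, -2.5714, 0.4286, 1.7143).
‖u_2‖ = 3.5857, so q_2 = (-0.4781, 0.1195, -0.7171, 0.1195, 0.4781).
q_1·v_3 = 0.7559·(-4) + (-0.1890)·(-1) + (-0.1890)·(-2) + (-0.1890)·(-4) + 0.5669·4 = 0.5669; q_2·v_3 = (-0.4781)·(-4) + 0.1195·(-1) + (-0.7171)·(-2) + 0.1195·(-4) + 0.4781·4 = 4.6614.
u_3 = v_3 − 0.5669·q_1 − 4.6614·q_2 = (-2.2000, -1.4500, 1.4500, -4.4500, 1.4500).
‖u_3‖ = 5.5633, so q_3 = (-0.3955, -0.2606, 0.2606, -0.7999, 0.2606).

q_3 = (-0.3955, -0.2606, 0.2606, -0.7999, 0.2606)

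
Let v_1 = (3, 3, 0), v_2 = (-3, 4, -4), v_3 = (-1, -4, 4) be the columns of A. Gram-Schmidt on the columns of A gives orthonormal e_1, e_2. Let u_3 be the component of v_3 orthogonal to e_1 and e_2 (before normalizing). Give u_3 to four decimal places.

u_3 = (-0.7901, 0.7901, 1.3827)

v_1 = (3, 3, 0); ‖v_1‖ = 4.2426, so e_1 = (0.7071, 0.7071, 0.0000).
e_1·v_2 = 0.7071·(-3) + 0.7071·4 + 0.0000·(-4) = 0.7071.
u_2 = v_2 − 0.7071·e_1 = (-3.5000, 3.5000, -4.0000).
‖u_2‖ = 6.3640, so e_2 = (-0.5500, 0.5500, -0.6285).
e_1·v_3 = 0.7071·(-1) + 0.7071·(-4) + 0.0000·4 = -3.5355; e_2·v_3 = (-0.5500)·(-1) + 0.5500·(-4) + (-0.6285)·4 = -4.1641.
u_3 = v_3 + 3.5355·e_1 + 4.1641·e_2 = (-0.7901, 0.7901, 1.3827).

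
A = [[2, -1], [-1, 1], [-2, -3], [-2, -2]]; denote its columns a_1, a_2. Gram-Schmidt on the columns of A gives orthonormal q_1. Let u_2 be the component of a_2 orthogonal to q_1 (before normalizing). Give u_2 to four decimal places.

q_1 = a_1/‖a_1‖ = (2, -1, -2, -2)/3.6056 = (0.5547, -0.2774, -0.5547, -0.5547).
r_{12} = q_1·a_2 = 1.9415.
u_2 = a_2 − 1.9415·q_1 = (-2.0769, 1.5385, -1.9231, -0.9231).

u_2 = (-2.0769, 1.5385, -1.9231, -0.9231)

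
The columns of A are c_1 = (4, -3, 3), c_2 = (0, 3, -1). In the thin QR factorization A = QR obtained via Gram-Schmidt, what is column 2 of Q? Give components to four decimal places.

c_1 = (4, -3, 3); ‖c_1‖ = 5.8310, so e_1 = (0.6860, -0.5145, 0.5145).
e_1·c_2 = 0.6860·0 + (-0.5145)·3 + 0.5145·(-1) = -2.0580.
u_2 = c_2 + 2.0580·e_1 = (1.4118, 1.9412, 0.0588).
‖u_2‖ = 2.4010, so e_2 = (0.5880, 0.8085, 0.0245).

e_2 = (0.5880, 0.8085, 0.0245)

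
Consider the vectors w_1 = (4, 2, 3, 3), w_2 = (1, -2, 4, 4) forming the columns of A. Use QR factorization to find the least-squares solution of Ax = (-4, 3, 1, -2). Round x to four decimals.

x = (-0.1747, -0.2651)

w_1 = (4, 2, 3, 3); ‖w_1‖ = 6.1644, so e_1 = (0.6489, 0.3244, 0.4867, 0.4867).
e_1·w_2 = 0.6489·1 + 0.3244·(-2) + 0.4867·4 + 0.4867·4 = 3.8933.
u_2 = w_2 − 3.8933·e_1 = (-1.5263, -3.2632, 2.1053, 2.1053).
‖u_2‖ = 4.6736, so e_2 = (-0.3266, -0.6982, 0.4505, 0.4505).
Qᵀb = (-2.1089, -1.2388).
Back-substitute: x_2 = -1.2388/4.6736 = -0.2651.
x_1 = (-2.1089 − 3.8933·(-0.2651))/6.1644 = -0.1747.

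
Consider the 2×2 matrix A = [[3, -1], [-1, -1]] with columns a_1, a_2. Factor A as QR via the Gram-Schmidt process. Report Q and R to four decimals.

a_1 = (3, -1); ‖a_1‖ = 3.1623, so e_1 = (0.9487, -0.3162).
e_1·a_2 = 0.9487·(-1) + (-0.3162)·(-1) = -0.6325.
u_2 = a_2 + 0.6325·e_1 = (-0.4000, -1.2000).
‖u_2‖ = 1.2649, so e_2 = (-0.3162, -0.9487).

Q = [[0.9487, -0.3162], [-0.3162, -0.9487]], R = [[3.1623, -0.6325], [0.0000, 1.2649]]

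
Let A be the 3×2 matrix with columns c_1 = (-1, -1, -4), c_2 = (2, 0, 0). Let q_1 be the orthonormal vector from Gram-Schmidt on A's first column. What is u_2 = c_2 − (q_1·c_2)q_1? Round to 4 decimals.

c_1 = (-1, -1, -4); ‖c_1‖ = 4.2426, so q_1 = (-0.2357, -0.2357, -0.9428).
q_1·c_2 = (-0.2357)·2 + (-0.2357)·0 + (-0.9428)·0 = -0.4714.
u_2 = c_2 + 0.4714·q_1 = (1.8889, -0.1111, -0.4444).

u_2 = (1.8889, -0.1111, -0.4444)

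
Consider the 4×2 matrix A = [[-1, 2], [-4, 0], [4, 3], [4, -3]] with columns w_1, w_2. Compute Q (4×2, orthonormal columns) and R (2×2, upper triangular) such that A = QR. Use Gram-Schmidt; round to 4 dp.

w_1 = (-1, -4, 4, 4); ‖w_1‖ = 7.0000, so e_1 = (-0.1429, -0.5714, 0.5714, 0.5714).
e_1·w_2 = (-0.1429)·2 + (-0.5714)·0 + 0.5714·3 + 0.5714·(-3) = -0.2857.
u_2 = w_2 + 0.2857·e_1 = (1.9592, -0.1633, 3.1633, -2.8367).
‖u_2‖ = 4.6817, so e_2 = (0.4185, -0.0349, 0.6757, -0.6059).

Q = [[-0.1429, 0.4185], [-0.5714, -0.0349], [0.5714, 0.6757], [0.5714, -0.6059]], R = [[7.0000, -0.2857], [0.0000, 4.6817]]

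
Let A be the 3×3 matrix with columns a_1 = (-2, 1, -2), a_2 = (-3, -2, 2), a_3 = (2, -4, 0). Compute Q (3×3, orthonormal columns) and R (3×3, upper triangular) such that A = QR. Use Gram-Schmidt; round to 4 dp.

q_1 = a_1/‖a_1‖ = (-2, 1, -2)/3.0000 = (-0.6667, 0.3333, -0.6667).
r_{12} = q_1·a_2 = 0.0000.
u_2 = a_2 − 0.0000·q_1 = (-3.0000, -2.0000, 2.0000).
‖u_2‖ = 4.1231, so q_2 = (-0.7276, -0.4851, 0.4851).
r_{13} = q_1·a_3 = -2.6667; r_{23} = q_2·a_3 = 0.4851.
u_3 = a_3 + 2.6667·q_1 − 0.4851·q_2 = (0.5752, -2.8758, -2.0131).
‖u_3‖ = 3.5572, so q_3 = (0.1617, -0.8085, -0.5659).

Q = [[-0.6667, -0.7276, 0.1617], [0.3333, -0.4851, -0.8085], [-0.6667, 0.4851, -0.5659]], R = [[3.0000, 0.0000, -2.6667], [0.0000, 4.1231, 0.4851], [0.0000, 0.0000, 3.5572]]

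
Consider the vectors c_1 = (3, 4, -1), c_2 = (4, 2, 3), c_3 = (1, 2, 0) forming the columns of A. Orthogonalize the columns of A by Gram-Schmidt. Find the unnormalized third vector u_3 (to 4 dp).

c_1 = (3, 4, -1); ‖c_1‖ = 5.0990, so e_1 = (0.5883, 0.7845, -0.1961).
e_1·c_2 = 0.5883·4 + 0.7845·2 + (-0.1961)·3 = 3.3340.
u_2 = c_2 − 3.3340·e_1 = (2.0385, -0.6154, 3.6538).
‖u_2‖ = 4.2290, so e_2 = (0.4820, -0.1455, 0.8640).
e_1·c_3 = 0.5883·1 + 0.7845·2 + (-0.1961)·0 = 2.1573; e_2·c_3 = 0.4820·1 + (-0.1455)·2 + 0.8640·0 = 0.1910.
u_3 = c_3 − 2.1573·e_1 − 0.1910·e_2 = (-0.3613, 0.3355, 0.2581).

u_3 = (-0.3613, 0.3355, 0.2581)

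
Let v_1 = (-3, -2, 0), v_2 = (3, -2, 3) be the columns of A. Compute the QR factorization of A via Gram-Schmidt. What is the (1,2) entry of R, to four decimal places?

e_1 = v_1/‖v_1‖ = (-3, -2, 0)/3.6056 = (-0.8321, -0.5547, 0.0000).
r_{12} = e_1·v_2 = -1.3868.

r_{12} = -1.3868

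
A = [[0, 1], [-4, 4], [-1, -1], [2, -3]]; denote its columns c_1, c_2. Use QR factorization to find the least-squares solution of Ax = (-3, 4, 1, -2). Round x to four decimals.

x = (-1.5000, -0.5000)

c_1 = (0, -4, -1, 2); ‖c_1‖ = 4.5826, so e_1 = (0.0000, -0.8729, -0.2182, 0.4364).
e_1·c_2 = 0.0000·1 + (-0.8729)·4 + (-0.2182)·(-1) + 0.4364·(-3) = -4.5826.
u_2 = c_2 + 4.5826·e_1 = (1.0000, 0.0000, -2.0000, -1.0000).
‖u_2‖ = 2.4495, so e_2 = (0.4082, 0.0000, -0.8165, -0.4082).
Qᵀb = (-4.5826, -1.2247).
Back-substitute: x_2 = -1.2247/2.4495 = -0.5000.
x_1 = (-4.5826 + 4.5826·(-0.5000))/4.5826 = -1.5000.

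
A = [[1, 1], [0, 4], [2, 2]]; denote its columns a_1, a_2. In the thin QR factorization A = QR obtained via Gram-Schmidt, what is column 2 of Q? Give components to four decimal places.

a_1 = (1, 0, 2); ‖a_1‖ = 2.2361, so q_1 = (0.4472, 0.0000, 0.8944).
q_1·a_2 = 0.4472·1 + 0.0000·4 + 0.8944·2 = 2.2361.
u_2 = a_2 − 2.2361·q_1 = (0.0000, 4.0000, 0.0000).
‖u_2‖ = 4.0000, so q_2 = (0.0000, 1.0000, 0.0000).

q_2 = (0.0000, 1.0000, 0.0000)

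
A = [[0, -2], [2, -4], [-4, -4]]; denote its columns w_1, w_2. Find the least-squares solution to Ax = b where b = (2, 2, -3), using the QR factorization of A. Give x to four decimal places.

w_1 = (0, 2, -4); ‖w_1‖ = 4.4721, so q_1 = (0.0000, 0.4472, -0.8944).
q_1·w_2 = 0.0000·(-2) + 0.4472·(-4) + (-0.8944)·(-4) = 1.7889.
u_2 = w_2 − 1.7889·q_1 = (-2.0000, -4.8000, -2.4000).
‖u_2‖ = 5.7271, so q_2 = (-0.3492, -0.8381, -0.4191).
Qᵀb = (3.5777, -1.1175).
Back-substitute: x_2 = -1.1175/5.7271 = -0.1951.
x_1 = (3.5777 − 1.7889·(-0.1951))/4.4721 = 0.8780.

x = (0.8780, -0.1951)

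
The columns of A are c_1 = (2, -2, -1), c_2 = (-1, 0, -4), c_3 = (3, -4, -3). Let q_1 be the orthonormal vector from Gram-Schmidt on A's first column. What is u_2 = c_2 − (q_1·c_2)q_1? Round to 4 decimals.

u_2 = (-1.4444, 0.4444, -3.7778)

c_1 = (2, -2, -1); ‖c_1‖ = 3.0000, so q_1 = (0.6667, -0.6667, -0.3333).
q_1·c_2 = 0.6667·(-1) + (-0.6667)·0 + (-0.3333)·(-4) = 0.6667.
u_2 = c_2 − 0.6667·q_1 = (-1.4444, 0.4444, -3.7778).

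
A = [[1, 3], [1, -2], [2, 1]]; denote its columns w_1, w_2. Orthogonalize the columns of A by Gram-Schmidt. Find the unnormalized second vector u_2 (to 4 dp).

u_2 = (2.5000, -2.5000, 0.0000)

e_1 = w_1/‖w_1‖ = (1, 1, 2)/2.4495 = (0.4082, 0.4082, 0.8165).
r_{12} = e_1·w_2 = 1.2247.
u_2 = w_2 − 1.2247·e_1 = (2.5000, -2.5000, 0.0000).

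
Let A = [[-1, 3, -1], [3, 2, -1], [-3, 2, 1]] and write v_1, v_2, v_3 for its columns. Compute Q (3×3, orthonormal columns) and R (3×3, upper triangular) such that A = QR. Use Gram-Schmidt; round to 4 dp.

q_1 = v_1/‖v_1‖ = (-1, 3, -3)/4.3589 = (-0.2294, 0.6882, -0.6882).
r_{12} = q_1·v_2 = -0.6882.
u_2 = v_2 + 0.6882·q_1 = (2.8421, 2.4737, 1.5263).
‖u_2‖ = 4.0653, so q_2 = (0.6991, 0.6085, 0.3755).
r_{13} = q_1·v_3 = -1.1471; r_{23} = q_2·v_3 = -0.9322.
u_3 = v_3 + 1.1471·q_1 + 0.9322·q_2 = (-0.6115, 0.3567, 0.5605).
‖u_3‖ = 0.9029, so q_3 = (-0.6772, 0.3950, 0.6208).

Q = [[-0.2294, 0.6991, -0.6772], [0.6882, 0.6085, 0.3950], [-0.6882, 0.3755, 0.6208]], R = [[4.3589, -0.6882, -1.1471], [0.0000, 4.0653, -0.9322], [0.0000, 0.0000, 0.9029]]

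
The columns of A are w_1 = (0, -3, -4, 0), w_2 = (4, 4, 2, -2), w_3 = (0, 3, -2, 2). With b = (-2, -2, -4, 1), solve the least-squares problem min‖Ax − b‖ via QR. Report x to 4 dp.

e_1 = w_1/‖w_1‖ = (0, -3, -4, 0)/5.0000 = (0.0000, -0.6000, -0.8000, 0.0000).
r_{12} = e_1·w_2 = -4.0000.
u_2 = w_2 + 4.0000·e_1 = (4.0000, 1.6000, -1.2000, -2.0000).
‖u_2‖ = 4.8990, so e_2 = (0.8165, 0.3266, -0.2449, -0.4082).
r_{13} = e_1·w_3 = -0.2000; r_{23} = e_2·w_3 = 0.6532.
u_3 = w_3 + 0.2000·e_1 − 0.6532·e_2 = (-0.5333, 2.6667, -2.0000, 2.2667).
‖u_3‖ = 4.0661, so e_3 = (-0.1312, 0.6558, -0.4919, 0.5575).
Qᵀb = (4.4000, -1.7146, 1.4756).
Back-substitute: x_3 = 1.4756/4.0661 = 0.3629.
x_2 = (-1.7146 − 0.6532·0.3629)/4.8990 = -0.3984.
x_1 = (4.4000 + 4.0000·(-0.3984) + 0.2000·0.3629)/5.0000 = 0.5758.

x = (0.5758, -0.3984, 0.3629)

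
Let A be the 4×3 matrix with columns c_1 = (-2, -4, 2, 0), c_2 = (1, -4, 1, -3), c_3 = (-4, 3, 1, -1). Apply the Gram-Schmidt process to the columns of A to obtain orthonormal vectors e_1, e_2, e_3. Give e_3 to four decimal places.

e_3 = (-0.5929, 0.4029, 0.2129, -0.6639)

c_1 = (-2, -4, 2, 0); ‖c_1‖ = 4.8990, so e_1 = (-0.4082, -0.8165, 0.4082, 0.0000).
e_1·c_2 = (-0.4082)·1 + (-0.8165)·(-4) + 0.4082·1 + 0.0000·(-3) = 3.2660.
u_2 = c_2 − 3.2660·e_1 = (2.3333, -1.3333, -0.3333, -3.0000).
‖u_2‖ = 4.0415, so e_2 = (0.5774, -0.3299, -0.0825, -0.7423).
e_1·c_3 = (-0.4082)·(-4) + (-0.8165)·3 + 0.4082·1 + 0.0000·(-1) = -0.4082; e_2·c_3 = 0.5774·(-4) + (-0.3299)·3 + (-0.0825)·1 + (-0.7423)·(-1) = -2.6393.
u_3 = c_3 + 0.4082·e_1 + 2.6393·e_2 = (-2.6429, 1.7959, 0.9490, -2.9592).
‖u_3‖ = 4.4573, so e_3 = (-0.5929, 0.4029, 0.2129, -0.6639).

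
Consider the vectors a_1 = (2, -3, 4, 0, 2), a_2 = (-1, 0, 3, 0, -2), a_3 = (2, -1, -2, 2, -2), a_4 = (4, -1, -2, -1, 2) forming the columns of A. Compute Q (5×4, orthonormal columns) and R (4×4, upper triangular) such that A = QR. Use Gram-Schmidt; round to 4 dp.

a_1 = (2, -3, 4, 0, 2); ‖a_1‖ = 5.7446, so q_1 = (0.3482, -0.5222, 0.6963, 0.0000, 0.3482).
q_1·a_2 = 0.3482·(-1) + (-0.5222)·0 + 0.6963·3 + 0.0000·0 + 0.3482·(-2) = 1.0445.
u_2 = a_2 − 1.0445·q_1 = (-1.3636, 0.5455, 2.2727, 0.0000, -2.3636).
‖u_2‖ = 3.5929, so q_2 = (-0.3795, 0.1518, 0.6326, 0.0000, -0.6579).
q_1·a_3 = 0.3482·2 + (-0.5222)·(-1) + 0.6963·(-2) + 0.0000·2 + 0.3482·(-2) = -0.8704; q_2·a_3 = (-0.3795)·2 + 0.1518·(-1) + 0.6326·(-2) + 0.0000·2 + (-0.6579)·(-2) = -0.8603.
u_3 = a_3 + 0.8704·q_1 + 0.8603·q_2 = (1.9765, -1.3239, -0.8498, 2.0000, -2.2629).
‖u_3‖ = 3.9373, so q_3 = (0.5020, -0.3363, -0.2158, 0.5080, -0.5747).
q_1·a_4 = 0.3482·4 + (-0.5222)·(-1) + 0.6963·(-2) + 0.0000·(-1) + 0.3482·2 = 1.2185; q_2·a_4 = (-0.3795)·4 + 0.1518·(-1) + 0.6326·(-2) + 0.0000·(-1) + (-0.6579)·2 = -4.2508; q_3·a_4 = 0.5020·4 + (-0.3363)·(-1) + (-0.2158)·(-2) + 0.5080·(-1) + (-0.5747)·2 = 1.1185.
u_4 = a_4 − 1.2185·q_1 + 4.2508·q_2 − 1.1185·q_3 = (1.4010, 0.6578, 0.0818, -1.5681, -0.5778).
‖u_4‖ = 2.2793, so q_4 = (0.6147, 0.2886, 0.0359, -0.6880, -0.2535).

Q = [[0.3482, -0.3795, 0.5020, 0.6147], [-0.5222, 0.1518, -0.3363, 0.2886], [0.6963, 0.6326, -0.2158, 0.0359], [0.0000, 0.0000, 0.5080, -0.6880], [0.3482, -0.6579, -0.5747, -0.2535]], R = [[5.7446, 1.0445, -0.8704, 1.2185], [0.0000, 3.5929, -0.8603, -4.2508], [0.0000, 0.0000, 3.9373, 1.1185], [0.0000, 0.0000, 0.0000, 2.2793]]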